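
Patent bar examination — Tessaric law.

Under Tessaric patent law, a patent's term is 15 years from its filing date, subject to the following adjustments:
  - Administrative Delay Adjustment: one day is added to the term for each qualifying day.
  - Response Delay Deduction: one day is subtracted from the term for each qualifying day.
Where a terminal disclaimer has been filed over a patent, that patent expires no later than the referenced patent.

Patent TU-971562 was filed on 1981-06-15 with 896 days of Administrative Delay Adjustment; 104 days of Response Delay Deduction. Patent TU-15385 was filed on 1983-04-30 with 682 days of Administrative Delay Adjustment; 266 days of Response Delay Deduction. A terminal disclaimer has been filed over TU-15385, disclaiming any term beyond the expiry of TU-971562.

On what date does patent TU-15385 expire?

Natural term of TU-15385:
  Base: filing + 15 years → 30 April 1998.
  Administrative Delay Adjustment: +682 days → 12 March 2000.
  Response Delay Deduction: −266 days → 20 June 1999.
Expiry of referenced patent TU-971562:
  Base: filing + 15 years → 15 June 1996.
  Administrative Delay Adjustment: +896 days → 28 November 1998.
  Response Delay Deduction: −104 days → 16 August 1998.
Terminal disclaimer: TU-15385 expires on the earlier of 20 June 1999 and 16 August 1998.

1998-08-16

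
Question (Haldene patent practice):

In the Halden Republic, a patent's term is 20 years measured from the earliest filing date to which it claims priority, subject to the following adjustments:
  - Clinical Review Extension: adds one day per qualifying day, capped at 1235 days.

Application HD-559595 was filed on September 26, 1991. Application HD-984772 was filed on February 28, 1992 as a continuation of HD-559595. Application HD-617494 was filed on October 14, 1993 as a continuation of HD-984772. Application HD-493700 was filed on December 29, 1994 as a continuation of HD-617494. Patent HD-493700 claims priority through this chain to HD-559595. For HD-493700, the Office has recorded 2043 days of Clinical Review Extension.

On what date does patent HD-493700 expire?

2015-02-12

Earliest priority filing: 26 September 1991.
Base term: 26 September 1991 + 20 years → 26 September 2011.
Clinical Review Extension: 2043 days claimed exceeds the 1235-day cap, so +1235 days → 12 February 2015.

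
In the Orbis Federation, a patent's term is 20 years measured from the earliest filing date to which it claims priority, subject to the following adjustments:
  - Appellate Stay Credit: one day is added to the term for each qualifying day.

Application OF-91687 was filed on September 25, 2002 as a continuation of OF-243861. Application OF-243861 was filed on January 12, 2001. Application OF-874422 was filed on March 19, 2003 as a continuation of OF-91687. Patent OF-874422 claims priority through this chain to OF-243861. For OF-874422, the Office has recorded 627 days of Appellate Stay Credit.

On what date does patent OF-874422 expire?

Earliest priority filing: 12 January 2001.
Base term: 12 January 2001 + 20 years → 12 January 2021.
Appellate Stay Credit: +627 days → 1 October 2022.

2022-10-01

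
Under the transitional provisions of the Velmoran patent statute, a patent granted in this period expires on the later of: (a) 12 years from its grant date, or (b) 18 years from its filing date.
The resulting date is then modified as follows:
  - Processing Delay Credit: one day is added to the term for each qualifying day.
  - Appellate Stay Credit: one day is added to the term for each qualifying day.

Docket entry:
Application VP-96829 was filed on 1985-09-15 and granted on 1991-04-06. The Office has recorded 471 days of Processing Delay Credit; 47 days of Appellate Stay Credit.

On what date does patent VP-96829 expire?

2005-02-14

(a) grant + 12 years → 6 April 2003.
(b) filing + 18 years → 15 September 2003.
Later of the two: 15 September 2003.
Processing Delay Credit: +471 days → 29 December 2004.
Appellate Stay Credit: +47 days → 14 February 2005.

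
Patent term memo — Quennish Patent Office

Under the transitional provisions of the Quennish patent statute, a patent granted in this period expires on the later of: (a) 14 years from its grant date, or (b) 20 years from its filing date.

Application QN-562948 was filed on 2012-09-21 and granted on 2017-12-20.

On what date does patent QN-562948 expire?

September 21, 2032

(a) grant + 14 years → 20 December 2031.
(b) filing + 20 years → 21 September 2032.
Later of the two: 21 September 2032.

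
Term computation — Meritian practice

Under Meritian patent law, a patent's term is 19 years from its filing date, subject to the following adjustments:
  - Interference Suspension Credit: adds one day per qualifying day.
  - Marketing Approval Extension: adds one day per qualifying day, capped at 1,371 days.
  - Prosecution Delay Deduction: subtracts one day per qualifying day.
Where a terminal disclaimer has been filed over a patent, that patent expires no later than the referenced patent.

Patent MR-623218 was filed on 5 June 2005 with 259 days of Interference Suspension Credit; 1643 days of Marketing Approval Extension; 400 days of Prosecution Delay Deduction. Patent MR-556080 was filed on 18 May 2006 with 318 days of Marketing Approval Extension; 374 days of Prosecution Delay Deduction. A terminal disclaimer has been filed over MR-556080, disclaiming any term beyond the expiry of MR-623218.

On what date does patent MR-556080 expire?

Natural term of MR-556080:
  Base: filing + 19 years → 18 May 2025.
  Marketing Approval Extension: 318 days (within the 1371-day cap) → +318 days → 1 April 2026.
  Prosecution Delay Deduction: −374 days → 23 March 2025.
Expiry of referenced patent MR-623218:
  Base: filing + 19 years → 5 June 2024.
  Interference Suspension Credit: +259 days → 19 February 2025.
  Marketing Approval Extension: 1643 days claimed exceeds the 1371-day cap, so +1371 days → 21 November 2028.
  Prosecution Delay Deduction: −400 days → 18 October 2027.
Terminal disclaimer: MR-556080 expires on the earlier of 23 March 2025 and 18 October 2027.

2025-03-23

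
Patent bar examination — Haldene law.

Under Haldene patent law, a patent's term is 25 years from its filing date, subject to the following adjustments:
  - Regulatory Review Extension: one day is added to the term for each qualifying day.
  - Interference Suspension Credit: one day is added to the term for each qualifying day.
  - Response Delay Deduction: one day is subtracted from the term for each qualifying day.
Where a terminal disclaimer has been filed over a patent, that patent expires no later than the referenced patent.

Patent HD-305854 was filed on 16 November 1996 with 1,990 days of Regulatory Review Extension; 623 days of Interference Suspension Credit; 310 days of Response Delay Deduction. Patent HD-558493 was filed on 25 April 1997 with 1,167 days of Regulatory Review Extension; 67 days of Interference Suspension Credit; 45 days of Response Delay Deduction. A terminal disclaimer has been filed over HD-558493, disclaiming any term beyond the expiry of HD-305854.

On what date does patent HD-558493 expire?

July 27, 2025

Natural term of HD-558493:
  Base: filing + 25 years → 25 April 2022.
  Regulatory Review Extension: +1167 days → 5 July 2025.
  Interference Suspension Credit: +67 days → 10 September 2025.
  Response Delay Deduction: −45 days → 27 July 2025.
Expiry of referenced patent HD-305854:
  Base: filing + 25 years → 16 November 2021.
  Regulatory Review Extension: +1990 days → 29 April 2027.
  Interference Suspension Credit: +623 days → 11 January 2029.
  Response Delay Deduction: −310 days → 7 March 2028.
Terminal disclaimer: HD-558493 expires on the earlier of 27 July 2025 and 7 March 2028.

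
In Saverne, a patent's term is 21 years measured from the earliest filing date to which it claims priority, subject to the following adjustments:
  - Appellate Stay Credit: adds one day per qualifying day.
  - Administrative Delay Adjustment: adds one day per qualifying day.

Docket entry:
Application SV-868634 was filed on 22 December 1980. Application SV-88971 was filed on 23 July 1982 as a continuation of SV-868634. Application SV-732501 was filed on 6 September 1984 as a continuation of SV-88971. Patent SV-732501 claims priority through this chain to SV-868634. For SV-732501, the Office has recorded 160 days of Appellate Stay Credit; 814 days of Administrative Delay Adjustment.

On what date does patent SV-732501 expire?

Earliest priority filing: 22 December 1980.
Base term: 22 December 1980 + 21 years → 22 December 2001.
Appellate Stay Credit: +160 days → 31 May 2002.
Administrative Delay Adjustment: +814 days → 22 August 2004.

2004-08-22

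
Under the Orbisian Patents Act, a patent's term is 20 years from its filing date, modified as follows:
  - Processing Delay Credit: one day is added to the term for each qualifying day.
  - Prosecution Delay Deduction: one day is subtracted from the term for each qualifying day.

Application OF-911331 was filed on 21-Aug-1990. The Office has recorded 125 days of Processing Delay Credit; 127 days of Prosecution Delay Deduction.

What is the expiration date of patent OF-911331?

2010-08-19

Base term: filing date + 20 years → 21 August 2010.
Processing Delay Credit: +125 days → 24 December 2010.
Prosecution Delay Deduction: −127 days → 19 August 2010.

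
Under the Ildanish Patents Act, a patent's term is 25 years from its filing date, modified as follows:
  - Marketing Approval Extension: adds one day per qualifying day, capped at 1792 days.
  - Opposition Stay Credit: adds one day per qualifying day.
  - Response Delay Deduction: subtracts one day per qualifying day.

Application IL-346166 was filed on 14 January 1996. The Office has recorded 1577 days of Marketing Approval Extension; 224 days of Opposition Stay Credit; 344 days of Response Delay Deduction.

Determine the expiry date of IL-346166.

2025-01-10

Base term: filing date + 25 years → 14 January 2021.
Marketing Approval Extension: 1577 days (within the 1792-day cap) → +1577 days → 10 May 2025.
Opposition Stay Credit: +224 days → 20 December 2025.
Response Delay Deduction: −344 days → 10 January 2025.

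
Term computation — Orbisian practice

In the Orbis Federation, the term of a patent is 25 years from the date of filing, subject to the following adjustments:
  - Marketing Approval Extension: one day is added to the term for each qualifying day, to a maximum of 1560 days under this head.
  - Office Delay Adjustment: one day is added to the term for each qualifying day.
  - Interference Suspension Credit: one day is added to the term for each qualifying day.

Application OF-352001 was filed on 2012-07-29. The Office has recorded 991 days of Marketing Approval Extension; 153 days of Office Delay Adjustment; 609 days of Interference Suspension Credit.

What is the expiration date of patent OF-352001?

May 17, 2042

Base term: filing date + 25 years → 29 July 2037.
Marketing Approval Extension: 991 days (within the 1560-day cap) → +991 days → 15 April 2040.
Office Delay Adjustment: +153 days → 15 September 2040.
Interference Suspension Credit: +609 days → 17 May 2042.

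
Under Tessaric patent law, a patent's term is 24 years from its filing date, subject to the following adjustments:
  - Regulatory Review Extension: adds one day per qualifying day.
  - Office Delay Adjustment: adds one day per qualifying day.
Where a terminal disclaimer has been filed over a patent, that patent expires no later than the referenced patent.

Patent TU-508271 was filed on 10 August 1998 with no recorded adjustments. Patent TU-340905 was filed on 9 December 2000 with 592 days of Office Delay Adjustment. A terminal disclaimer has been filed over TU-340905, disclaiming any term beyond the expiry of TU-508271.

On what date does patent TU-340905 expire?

Natural term of TU-340905:
  Base: filing + 24 years → 9 December 2024.
  Office Delay Adjustment: +592 days → 24 July 2026.
Expiry of referenced patent TU-508271:
  Base: filing + 24 years → 10 August 2022.
Terminal disclaimer: TU-340905 expires on the earlier of 24 July 2026 and 10 August 2022.

August 10, 2022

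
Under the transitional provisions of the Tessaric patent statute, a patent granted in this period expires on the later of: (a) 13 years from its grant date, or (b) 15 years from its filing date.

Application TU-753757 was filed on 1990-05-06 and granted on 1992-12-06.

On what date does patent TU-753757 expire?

(a) grant + 13 years → 6 December 2005.
(b) filing + 15 years → 6 May 2005.
Later of the two: 6 December 2005.

2005-12-06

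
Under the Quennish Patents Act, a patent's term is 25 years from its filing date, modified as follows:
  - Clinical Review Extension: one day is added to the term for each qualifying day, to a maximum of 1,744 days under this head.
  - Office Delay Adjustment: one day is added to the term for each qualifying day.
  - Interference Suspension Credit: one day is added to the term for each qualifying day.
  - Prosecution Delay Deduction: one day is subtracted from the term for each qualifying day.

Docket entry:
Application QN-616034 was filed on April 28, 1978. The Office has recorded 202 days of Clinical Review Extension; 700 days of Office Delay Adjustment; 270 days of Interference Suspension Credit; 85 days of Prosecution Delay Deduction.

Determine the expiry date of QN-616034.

April 19, 2006

Base term: filing date + 25 years → 28 April 2003.
Clinical Review Extension: 202 days (within the 1744-day cap) → +202 days → 16 November 2003.
Office Delay Adjustment: +700 days → 16 October 2005.
Interference Suspension Credit: +270 days → 13 July 2006.
Prosecution Delay Deduction: −85 days → 19 April 2006.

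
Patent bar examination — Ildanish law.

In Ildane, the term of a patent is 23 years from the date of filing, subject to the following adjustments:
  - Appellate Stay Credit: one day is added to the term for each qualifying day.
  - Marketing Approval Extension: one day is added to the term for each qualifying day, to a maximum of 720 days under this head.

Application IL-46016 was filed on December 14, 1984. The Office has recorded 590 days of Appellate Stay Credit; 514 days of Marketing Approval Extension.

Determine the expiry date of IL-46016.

December 22, 2010

Base term: filing date + 23 years → 14 December 2007.
Appellate Stay Credit: +590 days → 26 July 2009.
Marketing Approval Extension: 514 days (within the 720-day cap) → +514 days → 22 December 2010.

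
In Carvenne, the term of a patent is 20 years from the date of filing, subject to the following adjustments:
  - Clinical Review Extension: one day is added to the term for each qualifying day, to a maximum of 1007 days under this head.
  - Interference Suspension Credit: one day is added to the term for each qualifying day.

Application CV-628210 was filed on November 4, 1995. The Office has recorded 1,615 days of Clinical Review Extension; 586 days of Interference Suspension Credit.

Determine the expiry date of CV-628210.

March 15, 2020

Base term: filing date + 20 years → 4 November 2015.
Clinical Review Extension: 1615 days claimed exceeds the 1007-day cap, so +1007 days → 7 August 2018.
Interference Suspension Credit: +586 days → 15 March 2020.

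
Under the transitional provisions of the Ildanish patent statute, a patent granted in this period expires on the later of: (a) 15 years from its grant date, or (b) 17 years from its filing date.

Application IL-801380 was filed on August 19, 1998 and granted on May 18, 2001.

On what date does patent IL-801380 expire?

2016-05-18

(a) grant + 15 years → 18 May 2016.
(b) filing + 17 years → 19 August 2015.
Later of the two: 18 May 2016.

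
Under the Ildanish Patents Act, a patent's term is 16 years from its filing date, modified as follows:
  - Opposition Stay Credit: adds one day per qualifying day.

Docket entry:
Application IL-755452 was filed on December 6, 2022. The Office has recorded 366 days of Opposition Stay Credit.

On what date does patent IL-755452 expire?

Base term: filing date + 16 years → 6 December 2038.
Opposition Stay Credit: +366 days → 7 December 2039.

2039-12-07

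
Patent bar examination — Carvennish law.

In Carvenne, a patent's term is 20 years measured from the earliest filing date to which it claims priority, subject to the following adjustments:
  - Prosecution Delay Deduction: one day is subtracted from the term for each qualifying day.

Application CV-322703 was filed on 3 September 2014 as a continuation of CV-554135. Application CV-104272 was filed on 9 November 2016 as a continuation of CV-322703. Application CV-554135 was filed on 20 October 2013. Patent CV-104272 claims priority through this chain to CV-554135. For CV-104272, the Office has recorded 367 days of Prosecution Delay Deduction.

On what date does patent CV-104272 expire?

2032-10-18

Earliest priority filing: 20 October 2013.
Base term: 20 October 2013 + 20 years → 20 October 2033.
Prosecution Delay Deduction: −367 days → 18 October 2032.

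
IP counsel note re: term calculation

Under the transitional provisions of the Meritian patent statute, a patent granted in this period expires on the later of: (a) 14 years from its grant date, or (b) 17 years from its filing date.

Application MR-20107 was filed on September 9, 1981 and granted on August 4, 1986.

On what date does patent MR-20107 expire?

(a) grant + 14 years → 4 August 2000.
(b) filing + 17 years → 9 September 1998.
Later of the two: 4 August 2000.

August 4, 2000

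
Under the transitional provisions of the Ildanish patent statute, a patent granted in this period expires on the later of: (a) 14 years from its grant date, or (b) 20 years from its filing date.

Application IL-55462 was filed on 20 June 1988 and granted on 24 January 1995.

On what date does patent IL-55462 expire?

(a) grant + 14 years → 24 January 2009.
(b) filing + 20 years → 20 June 2008.
Later of the two: 24 January 2009.

January 24, 2009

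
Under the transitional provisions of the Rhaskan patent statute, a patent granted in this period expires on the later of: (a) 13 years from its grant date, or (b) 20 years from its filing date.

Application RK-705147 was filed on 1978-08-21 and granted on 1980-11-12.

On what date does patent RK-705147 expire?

August 21, 1998

(a) grant + 13 years → 12 November 1993.
(b) filing + 20 years → 21 August 1998.
Later of the two: 21 August 1998.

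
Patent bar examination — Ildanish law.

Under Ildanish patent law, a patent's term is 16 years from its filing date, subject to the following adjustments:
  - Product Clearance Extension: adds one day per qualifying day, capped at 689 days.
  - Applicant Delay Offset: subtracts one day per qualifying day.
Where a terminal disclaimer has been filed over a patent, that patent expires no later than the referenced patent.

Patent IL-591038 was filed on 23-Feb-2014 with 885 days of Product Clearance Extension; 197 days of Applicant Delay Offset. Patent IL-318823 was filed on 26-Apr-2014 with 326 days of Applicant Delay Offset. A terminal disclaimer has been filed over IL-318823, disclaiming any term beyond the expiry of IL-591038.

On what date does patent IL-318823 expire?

Natural term of IL-318823:
  Base: filing + 16 years → 26 April 2030.
  Applicant Delay Offset: −326 days → 4 June 2029.
Expiry of referenced patent IL-591038:
  Base: filing + 16 years → 23 February 2030.
  Product Clearance Extension: 885 days claimed exceeds the 689-day cap, so +689 days → 13 January 2032.
  Applicant Delay Offset: −197 days → 30 June 2031.
Terminal disclaimer: IL-318823 expires on the earlier of 4 June 2029 and 30 June 2031.

June 4, 2029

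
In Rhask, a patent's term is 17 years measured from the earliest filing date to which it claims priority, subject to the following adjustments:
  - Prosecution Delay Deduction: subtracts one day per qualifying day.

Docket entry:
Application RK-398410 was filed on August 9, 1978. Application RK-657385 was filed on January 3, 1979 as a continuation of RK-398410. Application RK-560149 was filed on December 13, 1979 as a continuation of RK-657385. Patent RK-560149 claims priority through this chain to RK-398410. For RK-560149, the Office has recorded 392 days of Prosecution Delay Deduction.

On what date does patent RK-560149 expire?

Earliest priority filing: 9 August 1978.
Base term: 9 August 1978 + 17 years → 9 August 1995.
Prosecution Delay Deduction: −392 days → 13 July 1994.

1994-07-13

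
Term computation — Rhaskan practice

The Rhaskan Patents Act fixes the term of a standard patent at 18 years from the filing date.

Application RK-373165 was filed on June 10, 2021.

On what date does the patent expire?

June 10, 2039

Filing date + 18 years → 10 June 2039.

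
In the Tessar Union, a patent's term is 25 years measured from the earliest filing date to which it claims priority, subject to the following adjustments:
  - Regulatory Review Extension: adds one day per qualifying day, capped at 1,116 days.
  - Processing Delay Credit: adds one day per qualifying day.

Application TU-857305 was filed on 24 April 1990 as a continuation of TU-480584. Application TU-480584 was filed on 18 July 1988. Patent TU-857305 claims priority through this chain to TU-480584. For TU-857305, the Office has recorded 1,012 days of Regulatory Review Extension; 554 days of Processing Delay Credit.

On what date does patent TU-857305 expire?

October 31, 2017

Earliest priority filing: 18 July 1988.
Base term: 18 July 1988 + 25 years → 18 July 2013.
Regulatory Review Extension: 1012 days (within the 1116-day cap) → +1012 days → 25 April 2016.
Processing Delay Credit: +554 days → 31 October 2017.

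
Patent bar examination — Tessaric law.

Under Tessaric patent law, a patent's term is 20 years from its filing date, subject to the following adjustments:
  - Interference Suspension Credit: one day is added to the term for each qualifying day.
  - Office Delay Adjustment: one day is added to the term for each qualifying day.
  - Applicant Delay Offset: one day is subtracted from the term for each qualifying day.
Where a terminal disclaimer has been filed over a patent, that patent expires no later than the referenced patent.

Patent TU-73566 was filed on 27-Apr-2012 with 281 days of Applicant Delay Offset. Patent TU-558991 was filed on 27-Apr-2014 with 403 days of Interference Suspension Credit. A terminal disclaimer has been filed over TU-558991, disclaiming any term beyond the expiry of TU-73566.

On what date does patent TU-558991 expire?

Natural term of TU-558991:
  Base: filing + 20 years → 27 April 2034.
  Interference Suspension Credit: +403 days → 4 June 2035.
Expiry of referenced patent TU-73566:
  Base: filing + 20 years → 27 April 2032.
  Applicant Delay Offset: −281 days → 21 July 2031.
Terminal disclaimer: TU-558991 expires on the earlier of 4 June 2035 and 21 July 2031.

2031-07-21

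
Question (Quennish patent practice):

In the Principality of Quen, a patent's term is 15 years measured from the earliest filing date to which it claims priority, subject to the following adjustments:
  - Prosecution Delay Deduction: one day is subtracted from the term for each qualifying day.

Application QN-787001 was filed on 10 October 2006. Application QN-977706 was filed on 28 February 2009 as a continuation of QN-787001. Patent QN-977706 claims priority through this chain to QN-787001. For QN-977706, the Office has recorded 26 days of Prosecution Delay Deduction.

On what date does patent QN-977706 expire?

2021-09-14

Earliest priority filing: 10 October 2006.
Base term: 10 October 2006 + 15 years → 10 October 2021.
Prosecution Delay Deduction: −26 days → 14 September 2021.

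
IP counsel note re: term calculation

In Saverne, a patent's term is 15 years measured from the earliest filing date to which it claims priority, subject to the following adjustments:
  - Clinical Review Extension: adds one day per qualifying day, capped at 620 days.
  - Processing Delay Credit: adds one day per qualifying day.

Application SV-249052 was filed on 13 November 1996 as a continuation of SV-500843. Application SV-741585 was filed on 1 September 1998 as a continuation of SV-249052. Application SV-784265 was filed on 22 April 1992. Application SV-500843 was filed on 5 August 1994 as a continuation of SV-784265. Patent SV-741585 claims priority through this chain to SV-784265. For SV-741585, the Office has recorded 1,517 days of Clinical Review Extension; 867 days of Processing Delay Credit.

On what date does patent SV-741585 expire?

2011-05-18

Earliest priority filing: 22 April 1992.
Base term: 22 April 1992 + 15 years → 22 April 2007.
Clinical Review Extension: 1517 days claimed exceeds the 620-day cap, so +620 days → 1 January 2009.
Processing Delay Credit: +867 days → 18 May 2011.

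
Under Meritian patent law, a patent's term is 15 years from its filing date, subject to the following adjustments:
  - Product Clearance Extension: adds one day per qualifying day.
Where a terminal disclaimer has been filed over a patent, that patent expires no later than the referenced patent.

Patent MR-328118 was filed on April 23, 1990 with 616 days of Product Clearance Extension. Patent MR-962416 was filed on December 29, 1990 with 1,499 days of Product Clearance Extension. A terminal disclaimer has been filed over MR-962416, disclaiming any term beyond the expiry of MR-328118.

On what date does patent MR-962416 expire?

December 30, 2006

Natural term of MR-962416:
  Base: filing + 15 years → 29 December 2005.
  Product Clearance Extension: +1499 days → 5 February 2010.
Expiry of referenced patent MR-328118:
  Base: filing + 15 years → 23 April 2005.
  Product Clearance Extension: +616 days → 30 December 2006.
Terminal disclaimer: MR-962416 expires on the earlier of 5 February 2010 and 30 December 2006.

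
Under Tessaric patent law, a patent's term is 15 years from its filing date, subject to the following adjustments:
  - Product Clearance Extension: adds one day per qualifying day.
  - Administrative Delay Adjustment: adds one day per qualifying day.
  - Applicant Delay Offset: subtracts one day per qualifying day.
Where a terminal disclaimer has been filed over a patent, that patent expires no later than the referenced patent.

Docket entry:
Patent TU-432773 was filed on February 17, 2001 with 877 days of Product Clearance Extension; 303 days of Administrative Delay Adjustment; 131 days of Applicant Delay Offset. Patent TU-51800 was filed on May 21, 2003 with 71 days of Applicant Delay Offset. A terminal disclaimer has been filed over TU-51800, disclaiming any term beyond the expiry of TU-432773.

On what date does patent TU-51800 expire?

March 11, 2018

Natural term of TU-51800:
  Base: filing + 15 years → 21 May 2018.
  Applicant Delay Offset: −71 days → 11 March 2018.
Expiry of referenced patent TU-432773:
  Base: filing + 15 years → 17 February 2016.
  Product Clearance Extension: +877 days → 13 July 2018.
  Administrative Delay Adjustment: +303 days → 12 May 2019.
  Applicant Delay Offset: −131 days → 1 January 2019.
Terminal disclaimer: TU-51800 expires on the earlier of 11 March 2018 and 1 January 2019.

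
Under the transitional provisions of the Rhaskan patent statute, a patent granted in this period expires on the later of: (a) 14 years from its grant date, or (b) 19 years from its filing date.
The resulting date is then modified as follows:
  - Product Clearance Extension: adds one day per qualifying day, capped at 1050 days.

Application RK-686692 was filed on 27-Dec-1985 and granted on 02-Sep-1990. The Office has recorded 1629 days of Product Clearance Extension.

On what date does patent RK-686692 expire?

(a) grant + 14 years → 2 September 2004.
(b) filing + 19 years → 27 December 2004.
Later of the two: 27 December 2004.
Product Clearance Extension: 1629 days claimed exceeds the 1050-day cap, so +1050 days → 12 November 2007.

2007-11-12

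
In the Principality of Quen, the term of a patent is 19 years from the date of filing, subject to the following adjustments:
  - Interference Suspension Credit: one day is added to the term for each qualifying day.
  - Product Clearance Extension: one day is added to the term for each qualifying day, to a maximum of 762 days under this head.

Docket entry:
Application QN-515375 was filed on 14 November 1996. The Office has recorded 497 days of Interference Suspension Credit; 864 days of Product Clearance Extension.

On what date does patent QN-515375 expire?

2019-04-26

Base term: filing date + 19 years → 14 November 2015.
Interference Suspension Credit: +497 days → 25 March 2017.
Product Clearance Extension: 864 days claimed exceeds the 762-day cap, so +762 days → 26 April 2019.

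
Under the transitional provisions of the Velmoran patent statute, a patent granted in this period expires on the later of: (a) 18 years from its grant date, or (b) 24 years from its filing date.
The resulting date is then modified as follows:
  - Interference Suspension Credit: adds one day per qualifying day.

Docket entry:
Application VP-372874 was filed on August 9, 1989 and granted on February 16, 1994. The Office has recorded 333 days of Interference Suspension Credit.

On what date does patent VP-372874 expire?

July 8, 2014

(a) grant + 18 years → 16 February 2012.
(b) filing + 24 years → 9 August 2013.
Later of the two: 9 August 2013.
Interference Suspension Credit: +333 days → 8 July 2014.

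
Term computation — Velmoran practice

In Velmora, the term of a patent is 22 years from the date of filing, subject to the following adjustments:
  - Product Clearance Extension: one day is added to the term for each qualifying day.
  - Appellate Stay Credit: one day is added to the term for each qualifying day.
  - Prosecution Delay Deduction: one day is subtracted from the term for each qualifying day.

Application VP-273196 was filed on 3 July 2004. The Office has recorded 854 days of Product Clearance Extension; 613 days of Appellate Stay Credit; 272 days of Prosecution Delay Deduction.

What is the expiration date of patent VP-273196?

Base term: filing date + 22 years → 3 July 2026.
Product Clearance Extension: +854 days → 3 November 2028.
Appellate Stay Credit: +613 days → 9 July 2030.
Prosecution Delay Deduction: −272 days → 10 October 2029.

2029-10-10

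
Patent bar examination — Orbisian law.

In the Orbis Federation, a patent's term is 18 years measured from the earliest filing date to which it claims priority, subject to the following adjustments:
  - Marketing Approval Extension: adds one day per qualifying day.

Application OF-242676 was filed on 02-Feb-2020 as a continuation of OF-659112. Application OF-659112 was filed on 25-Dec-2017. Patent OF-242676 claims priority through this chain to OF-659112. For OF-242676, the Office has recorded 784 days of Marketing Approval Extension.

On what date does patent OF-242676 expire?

Earliest priority filing: 25 December 2017.
Base term: 25 December 2017 + 18 years → 25 December 2035.
Marketing Approval Extension: +784 days → 16 February 2038.

February 16, 2038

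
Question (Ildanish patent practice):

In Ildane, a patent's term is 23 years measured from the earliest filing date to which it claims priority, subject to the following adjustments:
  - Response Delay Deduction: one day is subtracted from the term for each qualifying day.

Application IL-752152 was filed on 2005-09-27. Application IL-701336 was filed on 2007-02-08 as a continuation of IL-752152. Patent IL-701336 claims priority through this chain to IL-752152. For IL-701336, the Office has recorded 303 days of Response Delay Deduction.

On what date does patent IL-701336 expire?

November 29, 2027

Earliest priority filing: 27 September 2005.
Base term: 27 September 2005 + 23 years → 27 September 2028.
Response Delay Deduction: −303 days → 29 November 2027.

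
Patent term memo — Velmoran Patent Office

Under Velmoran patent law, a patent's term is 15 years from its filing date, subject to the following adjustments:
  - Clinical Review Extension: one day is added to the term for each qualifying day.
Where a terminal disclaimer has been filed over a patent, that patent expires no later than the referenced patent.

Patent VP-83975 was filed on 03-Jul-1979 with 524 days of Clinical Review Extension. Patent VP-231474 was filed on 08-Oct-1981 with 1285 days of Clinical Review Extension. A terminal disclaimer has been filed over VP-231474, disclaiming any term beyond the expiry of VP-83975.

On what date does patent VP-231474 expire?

Natural term of VP-231474:
  Base: filing + 15 years → 8 October 1996.
  Clinical Review Extension: +1285 days → 15 April 2000.
Expiry of referenced patent VP-83975:
  Base: filing + 15 years → 3 July 1994.
  Clinical Review Extension: +524 days → 9 December 1995.
Terminal disclaimer: VP-231474 expires on the earlier of 15 April 2000 and 9 December 1995.

December 9, 1995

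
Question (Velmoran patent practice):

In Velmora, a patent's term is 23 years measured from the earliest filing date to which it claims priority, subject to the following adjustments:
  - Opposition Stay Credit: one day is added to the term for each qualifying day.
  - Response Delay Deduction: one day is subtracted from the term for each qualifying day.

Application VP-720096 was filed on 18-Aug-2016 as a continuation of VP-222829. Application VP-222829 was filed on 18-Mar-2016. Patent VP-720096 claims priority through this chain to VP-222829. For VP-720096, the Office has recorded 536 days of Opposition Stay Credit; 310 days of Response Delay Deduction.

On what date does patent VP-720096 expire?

Earliest priority filing: 18 March 2016.
Base term: 18 March 2016 + 23 years → 18 March 2039.
Opposition Stay Credit: +536 days → 4 September 2040.
Response Delay Deduction: −310 days → 30 October 2039.

October 30, 2039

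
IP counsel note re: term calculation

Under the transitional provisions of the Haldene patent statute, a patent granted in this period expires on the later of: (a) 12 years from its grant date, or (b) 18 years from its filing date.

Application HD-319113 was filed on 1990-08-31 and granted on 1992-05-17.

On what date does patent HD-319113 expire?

2008-08-31

(a) grant + 12 years → 17 May 2004.
(b) filing + 18 years → 31 August 2008.
Later of the two: 31 August 2008.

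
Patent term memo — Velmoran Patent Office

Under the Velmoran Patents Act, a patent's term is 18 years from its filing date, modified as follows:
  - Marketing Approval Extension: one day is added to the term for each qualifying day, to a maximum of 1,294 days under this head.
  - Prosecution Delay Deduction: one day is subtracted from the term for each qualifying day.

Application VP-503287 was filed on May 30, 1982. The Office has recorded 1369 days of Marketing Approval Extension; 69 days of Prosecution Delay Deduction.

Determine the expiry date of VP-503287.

Base term: filing date + 18 years → 30 May 2000.
Marketing Approval Extension: 1369 days claimed exceeds the 1294-day cap, so +1294 days → 15 December 2003.
Prosecution Delay Deduction: −69 days → 7 October 2003.

2003-10-07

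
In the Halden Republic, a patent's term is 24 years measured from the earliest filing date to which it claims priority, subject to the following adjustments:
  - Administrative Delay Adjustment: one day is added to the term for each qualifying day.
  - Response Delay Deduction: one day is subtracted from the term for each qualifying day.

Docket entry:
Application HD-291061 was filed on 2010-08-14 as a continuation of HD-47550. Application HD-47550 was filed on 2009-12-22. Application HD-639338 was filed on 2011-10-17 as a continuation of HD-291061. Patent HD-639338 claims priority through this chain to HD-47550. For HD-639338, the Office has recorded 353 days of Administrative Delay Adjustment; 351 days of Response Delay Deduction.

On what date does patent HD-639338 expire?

Earliest priority filing: 22 December 2009.
Base term: 22 December 2009 + 24 years → 22 December 2033.
Administrative Delay Adjustment: +353 days → 10 December 2034.
Response Delay Deduction: −351 days → 24 December 2033.

December 24, 2033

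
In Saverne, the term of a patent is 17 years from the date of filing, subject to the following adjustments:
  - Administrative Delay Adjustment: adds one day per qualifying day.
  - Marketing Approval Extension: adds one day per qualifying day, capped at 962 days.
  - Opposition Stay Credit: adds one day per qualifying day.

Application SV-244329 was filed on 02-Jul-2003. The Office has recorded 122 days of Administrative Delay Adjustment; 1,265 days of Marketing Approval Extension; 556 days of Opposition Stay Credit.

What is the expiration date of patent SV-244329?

2024-12-28

Base term: filing date + 17 years → 2 July 2020.
Administrative Delay Adjustment: +122 days → 1 November 2020.
Marketing Approval Extension: 1265 days claimed exceeds the 962-day cap, so +962 days → 21 June 2023.
Opposition Stay Credit: +556 days → 28 December 2024.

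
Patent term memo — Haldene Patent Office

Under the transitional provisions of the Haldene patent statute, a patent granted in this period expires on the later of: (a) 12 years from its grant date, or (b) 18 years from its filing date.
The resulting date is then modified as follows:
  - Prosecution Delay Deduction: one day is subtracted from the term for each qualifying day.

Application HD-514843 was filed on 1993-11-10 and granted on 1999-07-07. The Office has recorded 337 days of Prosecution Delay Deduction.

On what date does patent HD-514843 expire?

(a) grant + 12 years → 7 July 2011.
(b) filing + 18 years → 10 November 2011.
Later of the two: 10 November 2011.
Prosecution Delay Deduction: −337 days → 8 December 2010.

2010-12-08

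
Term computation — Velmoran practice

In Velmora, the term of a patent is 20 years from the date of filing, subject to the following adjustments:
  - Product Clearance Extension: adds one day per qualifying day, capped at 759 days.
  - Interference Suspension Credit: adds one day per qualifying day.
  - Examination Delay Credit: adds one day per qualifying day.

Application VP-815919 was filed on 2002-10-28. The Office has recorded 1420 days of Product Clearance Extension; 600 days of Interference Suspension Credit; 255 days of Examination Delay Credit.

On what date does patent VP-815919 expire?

March 30, 2027

Base term: filing date + 20 years → 28 October 2022.
Product Clearance Extension: 1420 days claimed exceeds the 759-day cap, so +759 days → 25 November 2024.
Interference Suspension Credit: +600 days → 18 July 2026.
Examination Delay Credit: +255 days → 30 March 2027.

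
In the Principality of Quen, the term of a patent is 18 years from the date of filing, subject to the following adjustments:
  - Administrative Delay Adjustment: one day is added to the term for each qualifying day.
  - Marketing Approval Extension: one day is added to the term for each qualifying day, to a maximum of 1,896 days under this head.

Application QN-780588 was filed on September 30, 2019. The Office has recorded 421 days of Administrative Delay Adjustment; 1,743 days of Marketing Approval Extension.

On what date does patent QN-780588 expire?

September 3, 2043

Base term: filing date + 18 years → 30 September 2037.
Administrative Delay Adjustment: +421 days → 25 November 2038.
Marketing Approval Extension: 1743 days (within the 1896-day cap) → +1743 days → 3 September 2043.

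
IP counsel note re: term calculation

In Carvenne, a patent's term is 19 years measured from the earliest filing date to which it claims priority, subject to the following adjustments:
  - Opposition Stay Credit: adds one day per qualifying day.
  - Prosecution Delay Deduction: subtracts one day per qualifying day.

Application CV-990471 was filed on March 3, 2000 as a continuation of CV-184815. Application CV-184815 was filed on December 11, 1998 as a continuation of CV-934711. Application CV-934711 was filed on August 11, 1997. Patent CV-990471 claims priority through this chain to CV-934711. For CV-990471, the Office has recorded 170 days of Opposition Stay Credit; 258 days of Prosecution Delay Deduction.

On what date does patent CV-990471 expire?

Earliest priority filing: 11 August 1997.
Base term: 11 August 1997 + 19 years → 11 August 2016.
Opposition Stay Credit: +170 days → 28 January 2017.
Prosecution Delay Deduction: −258 days → 15 May 2016.

2016-05-15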